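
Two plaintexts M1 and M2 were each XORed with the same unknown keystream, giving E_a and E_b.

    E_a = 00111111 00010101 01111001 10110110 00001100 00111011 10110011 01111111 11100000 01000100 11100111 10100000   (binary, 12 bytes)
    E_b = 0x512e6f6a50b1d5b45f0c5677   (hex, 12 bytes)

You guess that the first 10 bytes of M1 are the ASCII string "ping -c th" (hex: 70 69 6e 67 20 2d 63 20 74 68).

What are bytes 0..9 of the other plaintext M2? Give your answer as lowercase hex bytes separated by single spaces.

1e 52 78 bb 7c a7 05 eb cb 20

First, E_a ⊕ E_b = (M1 ⊕ K) ⊕ (M2 ⊕ K) = M1 ⊕ M2, so the key drops out. Then M2 = (M1 ⊕ M2) ⊕ M1 over the first 10 bytes.
byte 0: (3f XOR 51) XOR 70 = 6e XOR 70 = 1e
byte 1: (15 XOR 2e) XOR 69 = 3b XOR 69 = 52
byte 2: (79 XOR 6f) XOR 6e = 16 XOR 6e = 78
byte 3: (b6 XOR 6a) XOR 67 = dc XOR 67 = bb
byte 4: (0c XOR 50) XOR 20 = 5c XOR 20 = 7c
byte 5: (3b XOR b1) XOR 2d = 8a XOR 2d = a7
byte 6: (b3 XOR d5) XOR 63 = 66 XOR 63 = 05
byte 7: (7f XOR b4) XOR 20 = cb XOR 20 = eb
byte 8: (e0 XOR 5f) XOR 74 = bf XOR 74 = cb
byte 9: (44 XOR 0c) XOR 68 = 48 XOR 68 = 20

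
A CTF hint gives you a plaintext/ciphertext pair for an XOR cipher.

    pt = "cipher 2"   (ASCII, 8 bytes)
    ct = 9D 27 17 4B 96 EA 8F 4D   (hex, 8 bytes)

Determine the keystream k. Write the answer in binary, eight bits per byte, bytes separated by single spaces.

11111110 01001110 01100111 00100011 11110011 10011000 10101111 01111111

Since ct = pt ⊕ k, XORing both sides with pt gives k = pt ⊕ ct.
63 xor 9d = fe
69 xor 27 = 4e
70 xor 17 = 67
68 xor 4b = 23
65 xor 96 = f3
72 xor ea = 98
20 xor 8f = af
32 xor 4d = 7f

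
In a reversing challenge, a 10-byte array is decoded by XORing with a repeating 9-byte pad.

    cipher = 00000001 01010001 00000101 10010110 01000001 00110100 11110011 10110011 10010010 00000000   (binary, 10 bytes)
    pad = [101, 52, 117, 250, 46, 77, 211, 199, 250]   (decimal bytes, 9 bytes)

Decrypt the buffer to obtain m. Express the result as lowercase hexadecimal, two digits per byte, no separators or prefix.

The 9-byte key repeats, so the effective keystream is 65 34 75 fa 2e 4d d3 c7 fa 65.
byte 0: 00000001 XOR 01100101 = 01100100
byte 1: 01010001 XOR 00110100 = 01100101
byte 2: 00000101 XOR 01110101 = 01110000
byte 3: 10010110 XOR 11111010 = 01101100
byte 4: 01000001 XOR 00101110 = 01101111
byte 5: 00110100 XOR 01001101 = 01111001
byte 6: 11110011 XOR 11010011 = 00100000
byte 7: 10110011 XOR 11000111 = 01110100
byte 8: 10010010 XOR 11111010 = 01101000
byte 9: 00000000 XOR 01100101 = 01100101

6465706c6f7920746865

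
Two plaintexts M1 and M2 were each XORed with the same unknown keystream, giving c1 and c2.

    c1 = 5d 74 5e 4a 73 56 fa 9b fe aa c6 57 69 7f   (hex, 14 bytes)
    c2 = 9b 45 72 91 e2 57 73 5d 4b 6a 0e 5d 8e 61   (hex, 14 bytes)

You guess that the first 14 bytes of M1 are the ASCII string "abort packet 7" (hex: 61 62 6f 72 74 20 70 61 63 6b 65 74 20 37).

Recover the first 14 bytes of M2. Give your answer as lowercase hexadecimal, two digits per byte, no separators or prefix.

a75343a9e521f9a7d6abad7ec729

First, c1 ⊕ c2 = (M1 ⊕ K) ⊕ (M2 ⊕ K) = M1 ⊕ M2, so the key drops out. Then M2 = (M1 ⊕ M2) ⊕ M1 over the first 14 bytes.
byte 0: (5d xor 9b) xor 61 = c6 xor 61 = a7
byte 1: (74 xor 45) xor 62 = 31 xor 62 = 53
byte 2: (5e xor 72) xor 6f = 2c xor 6f = 43
byte 3: (4a xor 91) xor 72 = db xor 72 = a9
byte 4: (73 xor e2) xor 74 = 91 xor 74 = e5
byte 5: (56 xor 57) xor 20 = 01 xor 20 = 21
byte 6: (fa xor 73) xor 70 = 89 xor 70 = f9
byte 7: (9b xor 5d) xor 61 = c6 xor 61 = a7
byte 8: (fe xor 4b) xor 63 = b5 xor 63 = d6
byte 9: (aa xor 6a) xor 6b = c0 xor 6b = ab
byte 10: (c6 xor 0e) xor 65 = c8 xor 65 = ad
byte 11: (57 xor 5d) xor 74 = 0a xor 74 = 7e
byte 12: (69 xor 8e) xor 20 = e7 xor 20 = c7
byte 13: (7f xor 61) xor 37 = 1e xor 37 = 29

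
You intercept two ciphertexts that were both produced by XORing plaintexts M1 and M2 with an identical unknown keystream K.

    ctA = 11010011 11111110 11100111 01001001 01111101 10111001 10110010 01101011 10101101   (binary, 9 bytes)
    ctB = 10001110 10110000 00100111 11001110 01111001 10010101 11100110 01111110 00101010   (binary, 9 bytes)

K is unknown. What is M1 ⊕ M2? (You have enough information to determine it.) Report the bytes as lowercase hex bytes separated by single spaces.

ctA ⊕ ctB = (M1 ⊕ K) ⊕ (M2 ⊕ K) = M1 ⊕ M2 — the shared key cancels under XOR.
byte 0: d3 ^ 8e = 5d
byte 1: fe ^ b0 = 4e
byte 2: e7 ^ 27 = c0
byte 3: 49 ^ ce = 87
byte 4: 7d ^ 79 = 04
byte 5: b9 ^ 95 = 2c
byte 6: b2 ^ e6 = 54
byte 7: 6b ^ 7e = 15
byte 8: ad ^ 2a = 87

5d 4e c0 87 04 2c 54 15 87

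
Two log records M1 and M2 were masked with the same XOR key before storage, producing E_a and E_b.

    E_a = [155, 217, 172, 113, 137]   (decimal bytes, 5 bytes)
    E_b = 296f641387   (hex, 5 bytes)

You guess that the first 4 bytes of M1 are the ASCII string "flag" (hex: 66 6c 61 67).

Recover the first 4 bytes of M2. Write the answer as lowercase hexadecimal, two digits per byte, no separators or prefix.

First, E_a ⊕ E_b = (M1 ⊕ K) ⊕ (M2 ⊕ K) = M1 ⊕ M2, so the key drops out. Then M2 = (M1 ⊕ M2) ⊕ M1 over the first 4 bytes.
byte 0: (9b xor 29) xor 66 = b2 xor 66 = d4
byte 1: (d9 xor 6f) xor 6c = b6 xor 6c = da
byte 2: (ac xor 64) xor 61 = c8 xor 61 = a9
byte 3: (71 xor 13) xor 67 = 62 xor 67 = 05

d4daa905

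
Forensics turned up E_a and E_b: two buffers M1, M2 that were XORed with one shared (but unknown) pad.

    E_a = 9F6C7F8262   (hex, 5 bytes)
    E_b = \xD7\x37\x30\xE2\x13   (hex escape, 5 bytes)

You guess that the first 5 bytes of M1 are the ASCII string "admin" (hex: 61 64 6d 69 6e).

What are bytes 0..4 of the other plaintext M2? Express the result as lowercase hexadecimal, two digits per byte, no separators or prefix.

293f22091f

First, E_a ⊕ E_b = (M1 ⊕ K) ⊕ (M2 ⊕ K) = M1 ⊕ M2, so the key drops out. Then M2 = (M1 ⊕ M2) ⊕ M1 over the first 5 bytes.
byte 0: (9f ^ d7) ^ 61 = 48 ^ 61 = 29
byte 1: (6c ^ 37) ^ 64 = 5b ^ 64 = 3f
byte 2: (7f ^ 30) ^ 6d = 4f ^ 6d = 22
byte 3: (82 ^ e2) ^ 69 = 60 ^ 69 = 09
byte 4: (62 ^ 13) ^ 6e = 71 ^ 6e = 1f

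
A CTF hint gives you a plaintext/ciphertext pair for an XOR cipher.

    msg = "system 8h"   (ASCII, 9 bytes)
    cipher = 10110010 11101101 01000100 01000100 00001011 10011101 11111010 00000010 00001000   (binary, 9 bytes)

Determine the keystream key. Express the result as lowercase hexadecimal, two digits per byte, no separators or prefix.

c19437306ef0da3a60

Since cipher = msg ⊕ key, XORing both sides with msg gives key = msg ⊕ cipher.
115 ⊕ 178 = 193
121 ⊕ 237 = 148
115 ⊕  68 =  55
116 ⊕  68 =  48
101 ⊕  11 = 110
109 ⊕ 157 = 240
 32 ⊕ 250 = 218
 56 ⊕   2 =  58
104 ⊕   8 =  96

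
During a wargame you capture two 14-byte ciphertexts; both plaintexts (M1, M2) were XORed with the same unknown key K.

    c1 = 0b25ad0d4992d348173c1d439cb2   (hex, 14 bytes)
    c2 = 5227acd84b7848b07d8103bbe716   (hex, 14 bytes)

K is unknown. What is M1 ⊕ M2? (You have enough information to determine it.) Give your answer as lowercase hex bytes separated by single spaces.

59 02 01 d5 02 ea 9b f8 6a bd 1e f8 7b a4

c1 ⊕ c2 = (M1 ⊕ K) ⊕ (M2 ⊕ K) = M1 ⊕ M2 — the shared key cancels under XOR.
0b ⊕ 52 = 59
25 ⊕ 27 = 02
ad ⊕ ac = 01
0d ⊕ d8 = d5
49 ⊕ 4b = 02
92 ⊕ 78 = ea
d3 ⊕ 48 = 9b
48 ⊕ b0 = f8
17 ⊕ 7d = 6a
3c ⊕ 81 = bd
1d ⊕ 03 = 1e
43 ⊕ bb = f8
9c ⊕ e7 = 7b
b2 ⊕ 16 = a4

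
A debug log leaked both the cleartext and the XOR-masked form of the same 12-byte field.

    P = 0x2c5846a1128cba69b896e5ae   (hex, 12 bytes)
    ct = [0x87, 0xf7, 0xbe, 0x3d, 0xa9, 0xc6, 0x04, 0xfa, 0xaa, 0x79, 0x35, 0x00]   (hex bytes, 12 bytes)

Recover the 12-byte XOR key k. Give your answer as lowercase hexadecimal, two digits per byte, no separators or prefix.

Since ct = P ⊕ k, XORing both sides with P gives k = P ⊕ ct.
2c ^ 87 = ab
58 ^ f7 = af
46 ^ be = f8
a1 ^ 3d = 9c
12 ^ a9 = bb
8c ^ c6 = 4a
ba ^ 04 = be
69 ^ fa = 93
b8 ^ aa = 12
96 ^ 79 = ef
e5 ^ 35 = d0
ae ^ 00 = ae

abaff89cbb4abe9312efd0ae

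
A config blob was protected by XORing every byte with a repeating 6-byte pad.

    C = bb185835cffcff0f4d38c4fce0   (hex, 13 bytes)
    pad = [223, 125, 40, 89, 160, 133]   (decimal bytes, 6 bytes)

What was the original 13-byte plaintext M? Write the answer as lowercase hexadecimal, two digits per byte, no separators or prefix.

6465706c6f792072656164793f

The 6-byte key repeats, so the effective keystream is df 7d 28 59 a0 85 df 7d 28 59 a0 85 df.
byte 0: 10111011 xor 11011111 = 01100100
byte 1: 00011000 xor 01111101 = 01100101
byte 2: 01011000 xor 00101000 = 01110000
byte 3: 00110101 xor 01011001 = 01101100
byte 4: 11001111 xor 10100000 = 01101111
byte 5: 11111100 xor 10000101 = 01111001
byte 6: 11111111 xor 11011111 = 00100000
byte 7: 00001111 xor 01111101 = 01110010
byte 8: 01001101 xor 00101000 = 01100101
byte 9: 00111000 xor 01011001 = 01100001
byte 10: 11000100 xor 10100000 = 01100100
byte 11: 11111100 xor 10000101 = 01111001
byte 12: 11100000 xor 11011111 = 00111111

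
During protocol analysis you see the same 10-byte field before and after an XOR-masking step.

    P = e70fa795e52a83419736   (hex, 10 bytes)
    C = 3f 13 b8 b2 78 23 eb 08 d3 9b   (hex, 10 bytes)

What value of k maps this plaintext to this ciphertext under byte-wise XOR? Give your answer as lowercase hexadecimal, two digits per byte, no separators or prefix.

d81c1f279d09684944ad

Since C = P ⊕ k, XORing both sides with P gives k = P ⊕ C.
byte 0: e7 XOR 3f = d8
byte 1: 0f XOR 13 = 1c
byte 2: a7 XOR b8 = 1f
byte 3: 95 XOR b2 = 27
byte 4: e5 XOR 78 = 9d
byte 5: 2a XOR 23 = 09
byte 6: 83 XOR eb = 68
byte 7: 41 XOR 08 = 49
byte 8: 97 XOR d3 = 44
byte 9: 36 XOR 9b = ad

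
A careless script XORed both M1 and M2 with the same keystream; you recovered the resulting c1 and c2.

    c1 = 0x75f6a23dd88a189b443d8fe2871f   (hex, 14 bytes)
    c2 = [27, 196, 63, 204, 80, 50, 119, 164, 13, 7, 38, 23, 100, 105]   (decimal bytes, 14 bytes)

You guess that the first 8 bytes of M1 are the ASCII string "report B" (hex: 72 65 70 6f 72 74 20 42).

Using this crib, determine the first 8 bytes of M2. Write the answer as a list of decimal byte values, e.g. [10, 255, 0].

First, c1 ⊕ c2 = (M1 ⊕ K) ⊕ (M2 ⊕ K) = M1 ⊕ M2, so the key drops out. Then M2 = (M1 ⊕ M2) ⊕ M1 over the first 8 bytes.
byte 0: (75 XOR 1b) XOR 72 = 6e XOR 72 = 1c
byte 1: (f6 XOR c4) XOR 65 = 32 XOR 65 = 57
byte 2: (a2 XOR 3f) XOR 70 = 9d XOR 70 = ed
byte 3: (3d XOR cc) XOR 6f = f1 XOR 6f = 9e
byte 4: (d8 XOR 50) XOR 72 = 88 XOR 72 = fa
byte 5: (8a XOR 32) XOR 74 = b8 XOR 74 = cc
byte 6: (18 XOR 77) XOR 20 = 6f XOR 20 = 4f
byte 7: (9b XOR a4) XOR 42 = 3f XOR 42 = 7d

[28, 87, 237, 158, 250, 204, 79, 125]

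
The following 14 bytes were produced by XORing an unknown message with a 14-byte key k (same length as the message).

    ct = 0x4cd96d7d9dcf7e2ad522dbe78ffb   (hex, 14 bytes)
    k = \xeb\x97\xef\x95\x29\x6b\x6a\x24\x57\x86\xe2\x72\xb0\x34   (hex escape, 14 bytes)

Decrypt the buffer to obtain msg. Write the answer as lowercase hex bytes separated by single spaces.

byte 0: 01001100 ^ 11101011 = 10100111
byte 1: 11011001 ^ 10010111 = 01001110
byte 2: 01101101 ^ 11101111 = 10000010
byte 3: 01111101 ^ 10010101 = 11101000
byte 4: 10011101 ^ 00101001 = 10110100
byte 5: 11001111 ^ 01101011 = 10100100
byte 6: 01111110 ^ 01101010 = 00010100
byte 7: 00101010 ^ 00100100 = 00001110
byte 8: 11010101 ^ 01010111 = 10000010
byte 9: 00100010 ^ 10000110 = 10100100
byte 10: 11011011 ^ 11100010 = 00111001
byte 11: 11100111 ^ 01110010 = 10010101
byte 12: 10001111 ^ 10110000 = 00111111
byte 13: 11111011 ^ 00110100 = 11001111

a7 4e 82 e8 b4 a4 14 0e 82 a4 39 95 3f cf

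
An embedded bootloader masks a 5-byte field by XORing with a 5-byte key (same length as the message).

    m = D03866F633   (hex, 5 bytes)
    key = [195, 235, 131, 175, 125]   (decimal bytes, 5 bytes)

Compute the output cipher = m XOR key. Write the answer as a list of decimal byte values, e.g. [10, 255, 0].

XOR is its own inverse, so applying the key byte-wise gives the result directly.
byte 0: d0 ^ c3 = 13
byte 1: 38 ^ eb = d3
byte 2: 66 ^ 83 = e5
byte 3: f6 ^ af = 59
byte 4: 33 ^ 7d = 4e

[19, 211, 229, 89, 78]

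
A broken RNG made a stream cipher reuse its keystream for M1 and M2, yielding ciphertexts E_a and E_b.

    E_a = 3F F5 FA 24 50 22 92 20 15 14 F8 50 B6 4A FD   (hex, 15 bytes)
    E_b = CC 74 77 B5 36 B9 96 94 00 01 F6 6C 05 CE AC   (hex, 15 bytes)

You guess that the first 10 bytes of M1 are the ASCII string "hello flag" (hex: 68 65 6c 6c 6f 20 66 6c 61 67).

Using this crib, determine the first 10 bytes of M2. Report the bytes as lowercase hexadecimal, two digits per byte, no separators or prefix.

9be4e1fd09bb62d87472

First, E_a ⊕ E_b = (M1 ⊕ K) ⊕ (M2 ⊕ K) = M1 ⊕ M2, so the key drops out. Then M2 = (M1 ⊕ M2) ⊕ M1 over the first 10 bytes.
byte 0: (3f XOR cc) XOR 68 = f3 XOR 68 = 9b
byte 1: (f5 XOR 74) XOR 65 = 81 XOR 65 = e4
byte 2: (fa XOR 77) XOR 6c = 8d XOR 6c = e1
byte 3: (24 XOR b5) XOR 6c = 91 XOR 6c = fd
byte 4: (50 XOR 36) XOR 6f = 66 XOR 6f = 09
byte 5: (22 XOR b9) XOR 20 = 9b XOR 20 = bb
byte 6: (92 XOR 96) XOR 66 = 04 XOR 66 = 62
byte 7: (20 XOR 94) XOR 6c = b4 XOR 6c = d8
byte 8: (15 XOR 00) XOR 61 = 15 XOR 61 = 74
byte 9: (14 XOR 01) XOR 67 = 15 XOR 67 = 72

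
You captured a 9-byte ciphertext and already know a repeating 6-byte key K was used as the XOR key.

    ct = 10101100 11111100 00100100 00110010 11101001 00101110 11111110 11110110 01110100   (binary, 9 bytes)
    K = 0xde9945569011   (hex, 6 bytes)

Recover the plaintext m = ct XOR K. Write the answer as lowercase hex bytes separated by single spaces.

The 6-byte key repeats, so the effective keystream is de 99 45 56 90 11 de 99 45.
byte 0: ac ⊕ de = 72
byte 1: fc ⊕ 99 = 65
byte 2: 24 ⊕ 45 = 61
byte 3: 32 ⊕ 56 = 64
byte 4: e9 ⊕ 90 = 79
byte 5: 2e ⊕ 11 = 3f
byte 6: fe ⊕ de = 20
byte 7: f6 ⊕ 99 = 6f
byte 8: 74 ⊕ 45 = 31

72 65 61 64 79 3f 20 6f 31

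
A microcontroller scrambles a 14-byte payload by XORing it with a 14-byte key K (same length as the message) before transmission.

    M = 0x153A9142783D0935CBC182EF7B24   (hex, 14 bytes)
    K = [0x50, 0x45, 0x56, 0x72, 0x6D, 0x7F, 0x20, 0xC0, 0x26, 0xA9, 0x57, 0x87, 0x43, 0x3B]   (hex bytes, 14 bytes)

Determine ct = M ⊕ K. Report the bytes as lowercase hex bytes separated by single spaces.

byte 0:  21 ⊕  80 =  69
byte 1:  58 ⊕  69 = 127
byte 2: 145 ⊕  86 = 199
byte 3:  66 ⊕ 114 =  48
byte 4: 120 ⊕ 109 =  21
byte 5:  61 ⊕ 127 =  66
byte 6:   9 ⊕  32 =  41
byte 7:  53 ⊕ 192 = 245
byte 8: 203 ⊕  38 = 237
byte 9: 193 ⊕ 169 = 104
byte 10: 130 ⊕  87 = 213
byte 11: 239 ⊕ 135 = 104
byte 12: 123 ⊕  67 =  56
byte 13:  36 ⊕  59 =  31

45 7f c7 30 15 42 29 f5 ed 68 d5 68 38 1f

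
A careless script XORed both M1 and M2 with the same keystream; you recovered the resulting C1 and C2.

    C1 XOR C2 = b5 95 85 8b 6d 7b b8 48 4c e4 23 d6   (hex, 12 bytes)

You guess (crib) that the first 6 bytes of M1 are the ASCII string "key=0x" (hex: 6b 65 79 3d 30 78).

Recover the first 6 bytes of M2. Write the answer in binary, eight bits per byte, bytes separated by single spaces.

11011110 11110000 11111100 10110110 01011101 00000011

Since C1 ⊕ C2 = M1 ⊕ M2, XORing with the guessed M1 bytes yields the corresponding M2 bytes: M2 = (C1 ⊕ C2) ⊕ M1.
byte 0: b5 XOR 6b = de
byte 1: 95 XOR 65 = f0
byte 2: 85 XOR 79 = fc
byte 3: 8b XOR 3d = b6
byte 4: 6d XOR 30 = 5d
byte 5: 7b XOR 78 = 03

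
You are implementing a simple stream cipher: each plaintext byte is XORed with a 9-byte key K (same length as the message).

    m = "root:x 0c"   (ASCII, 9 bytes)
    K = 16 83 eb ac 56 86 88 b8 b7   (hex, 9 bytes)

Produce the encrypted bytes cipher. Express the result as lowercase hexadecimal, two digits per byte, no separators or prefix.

byte 0: 114 ^  22 = 100
byte 1: 111 ^ 131 = 236
byte 2: 111 ^ 235 = 132
byte 3: 116 ^ 172 = 216
byte 4:  58 ^  86 = 108
byte 5: 120 ^ 134 = 254
byte 6:  32 ^ 136 = 168
byte 7:  48 ^ 184 = 136
byte 8:  99 ^ 183 = 212

64ec84d86cfea888d4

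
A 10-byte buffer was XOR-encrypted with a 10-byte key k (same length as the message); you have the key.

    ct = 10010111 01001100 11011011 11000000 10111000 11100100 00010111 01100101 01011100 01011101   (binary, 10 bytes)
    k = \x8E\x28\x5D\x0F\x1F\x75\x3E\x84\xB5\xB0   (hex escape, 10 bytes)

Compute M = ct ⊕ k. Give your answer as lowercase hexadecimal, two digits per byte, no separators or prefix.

XOR is its own inverse, so applying the key byte-wise gives the result directly.
byte 0: 97 XOR 8e = 19
byte 1: 4c XOR 28 = 64
byte 2: db XOR 5d = 86
byte 3: c0 XOR 0f = cf
byte 4: b8 XOR 1f = a7
byte 5: e4 XOR 75 = 91
byte 6: 17 XOR 3e = 29
byte 7: 65 XOR 84 = e1
byte 8: 5c XOR b5 = e9
byte 9: 5d XOR b0 = ed

196486cfa79129e1e9ed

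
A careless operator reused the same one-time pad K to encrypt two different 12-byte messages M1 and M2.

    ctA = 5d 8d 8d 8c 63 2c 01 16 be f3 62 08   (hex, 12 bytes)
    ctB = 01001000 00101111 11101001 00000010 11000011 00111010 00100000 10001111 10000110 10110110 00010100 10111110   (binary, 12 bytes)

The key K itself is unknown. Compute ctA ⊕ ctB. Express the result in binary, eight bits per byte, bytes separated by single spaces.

ctA ⊕ ctB = (M1 ⊕ K) ⊕ (M2 ⊕ K) = M1 ⊕ M2 — the shared key cancels under XOR.
byte 0: 5d ^ 48 = 15
byte 1: 8d ^ 2f = a2
byte 2: 8d ^ e9 = 64
byte 3: 8c ^ 02 = 8e
byte 4: 63 ^ c3 = a0
byte 5: 2c ^ 3a = 16
byte 6: 01 ^ 20 = 21
byte 7: 16 ^ 8f = 99
byte 8: be ^ 86 = 38
byte 9: f3 ^ b6 = 45
byte 10: 62 ^ 14 = 76
byte 11: 08 ^ be = b6

00010101 10100010 01100100 10001110 10100000 00010110 00100001 10011001 00111000 01000101 01110110 10110110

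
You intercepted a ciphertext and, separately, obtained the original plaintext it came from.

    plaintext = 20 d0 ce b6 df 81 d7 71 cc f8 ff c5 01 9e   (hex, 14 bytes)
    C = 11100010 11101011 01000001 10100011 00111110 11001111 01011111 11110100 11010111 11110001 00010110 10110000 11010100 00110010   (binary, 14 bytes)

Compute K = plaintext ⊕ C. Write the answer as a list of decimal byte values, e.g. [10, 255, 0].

Since C = plaintext ⊕ K, XORing both sides with plaintext gives K = plaintext ⊕ C.
20 ⊕ e2 = c2
d0 ⊕ eb = 3b
ce ⊕ 41 = 8f
b6 ⊕ a3 = 15
df ⊕ 3e = e1
81 ⊕ cf = 4e
d7 ⊕ 5f = 88
71 ⊕ f4 = 85
cc ⊕ d7 = 1b
f8 ⊕ f1 = 09
ff ⊕ 16 = e9
c5 ⊕ b0 = 75
01 ⊕ d4 = d5
9e ⊕ 32 = ac

[194, 59, 143, 21, 225, 78, 136, 133, 27, 9, 233, 117, 213, 172]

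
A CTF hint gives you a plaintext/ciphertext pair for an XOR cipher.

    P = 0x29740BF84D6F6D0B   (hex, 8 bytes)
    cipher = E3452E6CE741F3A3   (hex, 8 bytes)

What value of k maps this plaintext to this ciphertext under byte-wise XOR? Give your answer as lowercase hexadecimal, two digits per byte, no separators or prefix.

ca312594aa2e9ea8

Since cipher = P ⊕ k, XORing both sides with P gives k = P ⊕ cipher.
 41 XOR 227 = 202
116 XOR  69 =  49
 11 XOR  46 =  37
248 XOR 108 = 148
 77 XOR 231 = 170
111 XOR  65 =  46
109 XOR 243 = 158
 11 XOR 163 = 168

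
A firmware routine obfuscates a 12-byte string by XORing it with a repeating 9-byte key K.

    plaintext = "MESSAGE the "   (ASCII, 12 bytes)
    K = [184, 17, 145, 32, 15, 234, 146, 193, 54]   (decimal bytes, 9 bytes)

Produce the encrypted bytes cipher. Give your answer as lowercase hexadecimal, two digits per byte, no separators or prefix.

The 9-byte key repeats, so the effective keystream is b8 11 91 20 0f ea 92 c1 36 b8 11 91.
byte 0:  77 ^ 184 = 245
byte 1:  69 ^  17 =  84
byte 2:  83 ^ 145 = 194
byte 3:  83 ^  32 = 115
byte 4:  65 ^  15 =  78
byte 5:  71 ^ 234 = 173
byte 6:  69 ^ 146 = 215
byte 7:  32 ^ 193 = 225
byte 8: 116 ^  54 =  66
byte 9: 104 ^ 184 = 208
byte 10: 101 ^  17 = 116
byte 11:  32 ^ 145 = 177

f554c2734eadd7e142d074b1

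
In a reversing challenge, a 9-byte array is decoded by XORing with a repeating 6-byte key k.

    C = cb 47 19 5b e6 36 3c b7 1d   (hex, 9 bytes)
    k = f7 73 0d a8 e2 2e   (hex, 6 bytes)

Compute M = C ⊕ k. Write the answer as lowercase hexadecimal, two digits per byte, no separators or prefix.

3c3414f30418cbc410

The 6-byte key repeats, so the effective keystream is f7 73 0d a8 e2 2e f7 73 0d.
byte 0: 11001011 xor 11110111 = 00111100
byte 1: 01000111 xor 01110011 = 00110100
byte 2: 00011001 xor 00001101 = 00010100
byte 3: 01011011 xor 10101000 = 11110011
byte 4: 11100110 xor 11100010 = 00000100
byte 5: 00110110 xor 00101110 = 00011000
byte 6: 00111100 xor 11110111 = 11001011
byte 7: 10110111 xor 01110011 = 11000100
byte 8: 00011101 xor 00001101 = 00010000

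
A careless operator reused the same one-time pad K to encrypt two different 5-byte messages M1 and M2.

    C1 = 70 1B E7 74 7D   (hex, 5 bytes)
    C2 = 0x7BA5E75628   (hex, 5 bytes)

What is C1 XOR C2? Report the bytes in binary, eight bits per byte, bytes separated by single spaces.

C1 ⊕ C2 = (M1 ⊕ K) ⊕ (M2 ⊕ K) = M1 ⊕ M2 — the shared key cancels under XOR.
70 xor 7b = 0b
1b xor a5 = be
e7 xor e7 = 00
74 xor 56 = 22
7d xor 28 = 55

00001011 10111110 00000000 00100010 01010101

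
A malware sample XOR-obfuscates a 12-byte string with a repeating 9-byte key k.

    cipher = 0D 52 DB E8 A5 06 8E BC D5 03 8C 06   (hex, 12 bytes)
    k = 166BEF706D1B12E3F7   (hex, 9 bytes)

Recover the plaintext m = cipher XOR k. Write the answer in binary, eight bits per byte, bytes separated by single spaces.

The 9-byte key repeats, so the effective keystream is 16 6b ef 70 6d 1b 12 e3 f7 16 6b ef.
byte 0: 0d XOR 16 = 1b
byte 1: 52 XOR 6b = 39
byte 2: db XOR ef = 34
byte 3: e8 XOR 70 = 98
byte 4: a5 XOR 6d = c8
byte 5: 06 XOR 1b = 1d
byte 6: 8e XOR 12 = 9c
byte 7: bc XOR e3 = 5f
byte 8: d5 XOR f7 = 22
byte 9: 03 XOR 16 = 15
byte 10: 8c XOR 6b = e7
byte 11: 06 XOR ef = e9

00011011 00111001 00110100 10011000 11001000 00011101 10011100 01011111 00100010 00010101 11100111 11101001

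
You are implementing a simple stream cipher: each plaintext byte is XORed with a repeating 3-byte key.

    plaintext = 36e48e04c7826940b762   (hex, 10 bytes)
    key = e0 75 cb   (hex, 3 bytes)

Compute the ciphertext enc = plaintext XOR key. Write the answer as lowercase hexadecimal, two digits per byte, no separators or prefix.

The 3-byte key repeats, so the effective keystream is e0 75 cb e0 75 cb e0 75 cb e0.
byte 0: 00110110 ^ 11100000 = 11010110
byte 1: 11100100 ^ 01110101 = 10010001
byte 2: 10001110 ^ 11001011 = 01000101
byte 3: 00000100 ^ 11100000 = 11100100
byte 4: 11000111 ^ 01110101 = 10110010
byte 5: 10000010 ^ 11001011 = 01001001
byte 6: 01101001 ^ 11100000 = 10001001
byte 7: 01000000 ^ 01110101 = 00110101
byte 8: 10110111 ^ 11001011 = 01111100
byte 9: 01100010 ^ 11100000 = 10000010

d69145e4b24989357c82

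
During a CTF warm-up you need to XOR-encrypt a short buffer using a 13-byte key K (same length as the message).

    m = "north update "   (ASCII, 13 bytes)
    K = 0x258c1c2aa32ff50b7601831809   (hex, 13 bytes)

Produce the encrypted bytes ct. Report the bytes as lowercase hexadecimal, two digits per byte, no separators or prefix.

4be36e5ecb0f807b1260f77d29

byte 0: 01101110 XOR 00100101 = 01001011
byte 1: 01101111 XOR 10001100 = 11100011
byte 2: 01110010 XOR 00011100 = 01101110
byte 3: 01110100 XOR 00101010 = 01011110
byte 4: 01101000 XOR 10100011 = 11001011
byte 5: 00100000 XOR 00101111 = 00001111
byte 6: 01110101 XOR 11110101 = 10000000
byte 7: 01110000 XOR 00001011 = 01111011
byte 8: 01100100 XOR 01110110 = 00010010
byte 9: 01100001 XOR 00000001 = 01100000
byte 10: 01110100 XOR 10000011 = 11110111
byte 11: 01100101 XOR 00011000 = 01111101
byte 12: 00100000 XOR 00001001 = 00101001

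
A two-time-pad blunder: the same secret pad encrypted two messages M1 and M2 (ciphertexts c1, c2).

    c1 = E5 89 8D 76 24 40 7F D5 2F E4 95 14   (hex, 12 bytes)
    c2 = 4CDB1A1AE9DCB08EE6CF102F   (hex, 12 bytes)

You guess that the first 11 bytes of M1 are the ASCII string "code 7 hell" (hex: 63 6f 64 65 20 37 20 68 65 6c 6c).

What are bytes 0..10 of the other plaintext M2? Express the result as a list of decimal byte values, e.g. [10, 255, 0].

[202, 61, 243, 9, 237, 171, 239, 51, 172, 71, 233]

First, c1 ⊕ c2 = (M1 ⊕ K) ⊕ (M2 ⊕ K) = M1 ⊕ M2, so the key drops out. Then M2 = (M1 ⊕ M2) ⊕ M1 over the first 11 bytes.
byte 0: (e5 ^ 4c) ^ 63 = a9 ^ 63 = ca
byte 1: (89 ^ db) ^ 6f = 52 ^ 6f = 3d
byte 2: (8d ^ 1a) ^ 64 = 97 ^ 64 = f3
byte 3: (76 ^ 1a) ^ 65 = 6c ^ 65 = 09
byte 4: (24 ^ e9) ^ 20 = cd ^ 20 = ed
byte 5: (40 ^ dc) ^ 37 = 9c ^ 37 = ab
byte 6: (7f ^ b0) ^ 20 = cf ^ 20 = ef
byte 7: (d5 ^ 8e) ^ 68 = 5b ^ 68 = 33
byte 8: (2f ^ e6) ^ 65 = c9 ^ 65 = ac
byte 9: (e4 ^ cf) ^ 6c = 2b ^ 6c = 47
byte 10: (95 ^ 10) ^ 6c = 85 ^ 6c = e9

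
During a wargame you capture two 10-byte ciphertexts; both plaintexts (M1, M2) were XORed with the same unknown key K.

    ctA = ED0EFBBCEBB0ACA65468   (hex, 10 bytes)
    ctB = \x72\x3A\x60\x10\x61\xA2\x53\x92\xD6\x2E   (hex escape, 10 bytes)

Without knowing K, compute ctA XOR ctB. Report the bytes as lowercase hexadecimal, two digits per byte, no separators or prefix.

ctA ⊕ ctB = (M1 ⊕ K) ⊕ (M2 ⊕ K) = M1 ⊕ M2 — the shared key cancels under XOR.
byte 0: 11101101 ⊕ 01110010 = 10011111
byte 1: 00001110 ⊕ 00111010 = 00110100
byte 2: 11111011 ⊕ 01100000 = 10011011
byte 3: 10111100 ⊕ 00010000 = 10101100
byte 4: 11101011 ⊕ 01100001 = 10001010
byte 5: 10110000 ⊕ 10100010 = 00010010
byte 6: 10101100 ⊕ 01010011 = 11111111
byte 7: 10100110 ⊕ 10010010 = 00110100
byte 8: 01010100 ⊕ 11010110 = 10000010
byte 9: 01101000 ⊕ 00101110 = 01000110

9f349bac8a12ff348246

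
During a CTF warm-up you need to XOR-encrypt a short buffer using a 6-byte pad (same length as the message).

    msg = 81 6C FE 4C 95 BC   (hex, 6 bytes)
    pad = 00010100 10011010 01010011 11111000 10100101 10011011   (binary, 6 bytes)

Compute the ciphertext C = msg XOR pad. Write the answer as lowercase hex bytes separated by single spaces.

95 f6 ad b4 30 27

129 xor  20 = 149
108 xor 154 = 246
254 xor  83 = 173
 76 xor 248 = 180
149 xor 165 =  48
188 xor 155 =  39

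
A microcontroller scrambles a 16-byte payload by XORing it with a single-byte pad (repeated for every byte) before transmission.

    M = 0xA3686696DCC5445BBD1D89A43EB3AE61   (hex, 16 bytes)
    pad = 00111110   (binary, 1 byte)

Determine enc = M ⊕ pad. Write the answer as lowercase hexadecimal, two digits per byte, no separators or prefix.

9d5658a8e2fb7a658323b79a008d905f

The 1-byte key repeats, so the effective keystream is 3e 3e 3e 3e 3e 3e 3e 3e 3e 3e 3e 3e 3e 3e 3e 3e.
byte 0: a3 XOR 3e = 9d
byte 1: 68 XOR 3e = 56
byte 2: 66 XOR 3e = 58
byte 3: 96 XOR 3e = a8
byte 4: dc XOR 3e = e2
byte 5: c5 XOR 3e = fb
byte 6: 44 XOR 3e = 7a
byte 7: 5b XOR 3e = 65
byte 8: bd XOR 3e = 83
byte 9: 1d XOR 3e = 23
byte 10: 89 XOR 3e = b7
byte 11: a4 XOR 3e = 9a
byte 12: 3e XOR 3e = 00
byte 13: b3 XOR 3e = 8d
byte 14: ae XOR 3e = 90
byte 15: 61 XOR 3e = 5f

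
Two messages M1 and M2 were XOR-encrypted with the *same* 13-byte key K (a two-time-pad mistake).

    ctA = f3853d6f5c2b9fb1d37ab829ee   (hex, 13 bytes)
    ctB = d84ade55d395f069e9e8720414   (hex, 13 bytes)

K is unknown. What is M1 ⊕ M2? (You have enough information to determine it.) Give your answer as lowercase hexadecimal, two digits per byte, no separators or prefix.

2bcfe33a8fbe6fd83a92ca2dfa

ctA ⊕ ctB = (M1 ⊕ K) ⊕ (M2 ⊕ K) = M1 ⊕ M2 — the shared key cancels under XOR.
243 ^ 216 =  43
133 ^  74 = 207
 61 ^ 222 = 227
111 ^  85 =  58
 92 ^ 211 = 143
 43 ^ 149 = 190
159 ^ 240 = 111
177 ^ 105 = 216
211 ^ 233 =  58
122 ^ 232 = 146
184 ^ 114 = 202
 41 ^   4 =  45
238 ^  20 = 250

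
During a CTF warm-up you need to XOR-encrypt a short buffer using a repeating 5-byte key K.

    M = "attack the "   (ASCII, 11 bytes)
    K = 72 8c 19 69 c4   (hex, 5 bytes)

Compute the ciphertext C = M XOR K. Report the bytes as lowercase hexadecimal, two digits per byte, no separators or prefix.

13f86d08a719ac6d01a152

The 5-byte key repeats, so the effective keystream is 72 8c 19 69 c4 72 8c 19 69 c4 72.
byte 0: 61 xor 72 = 13
byte 1: 74 xor 8c = f8
byte 2: 74 xor 19 = 6d
byte 3: 61 xor 69 = 08
byte 4: 63 xor c4 = a7
byte 5: 6b xor 72 = 19
byte 6: 20 xor 8c = ac
byte 7: 74 xor 19 = 6d
byte 8: 68 xor 69 = 01
byte 9: 65 xor c4 = a1
byte 10: 20 xor 72 = 52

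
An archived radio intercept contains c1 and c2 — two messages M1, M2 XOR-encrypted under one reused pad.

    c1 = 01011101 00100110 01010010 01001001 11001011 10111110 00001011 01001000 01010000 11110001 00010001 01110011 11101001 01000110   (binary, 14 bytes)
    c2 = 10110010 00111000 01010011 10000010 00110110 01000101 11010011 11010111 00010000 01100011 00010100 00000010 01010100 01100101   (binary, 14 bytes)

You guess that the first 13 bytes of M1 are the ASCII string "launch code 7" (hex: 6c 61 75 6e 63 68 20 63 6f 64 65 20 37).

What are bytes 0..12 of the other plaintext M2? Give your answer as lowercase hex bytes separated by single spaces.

83 7f 74 a5 9e 93 f8 fc 2f f6 60 51 8a

First, c1 ⊕ c2 = (M1 ⊕ K) ⊕ (M2 ⊕ K) = M1 ⊕ M2, so the key drops out. Then M2 = (M1 ⊕ M2) ⊕ M1 over the first 13 bytes.
byte 0: (5d ⊕ b2) ⊕ 6c = ef ⊕ 6c = 83
byte 1: (26 ⊕ 38) ⊕ 61 = 1e ⊕ 61 = 7f
byte 2: (52 ⊕ 53) ⊕ 75 = 01 ⊕ 75 = 74
byte 3: (49 ⊕ 82) ⊕ 6e = cb ⊕ 6e = a5
byte 4: (cb ⊕ 36) ⊕ 63 = fd ⊕ 63 = 9e
byte 5: (be ⊕ 45) ⊕ 68 = fb ⊕ 68 = 93
byte 6: (0b ⊕ d3) ⊕ 20 = d8 ⊕ 20 = f8
byte 7: (48 ⊕ d7) ⊕ 63 = 9f ⊕ 63 = fc
byte 8: (50 ⊕ 10) ⊕ 6f = 40 ⊕ 6f = 2f
byte 9: (f1 ⊕ 63) ⊕ 64 = 92 ⊕ 64 = f6
byte 10: (11 ⊕ 14) ⊕ 65 = 05 ⊕ 65 = 60
byte 11: (73 ⊕ 02) ⊕ 20 = 71 ⊕ 20 = 51
byte 12: (e9 ⊕ 54) ⊕ 37 = bd ⊕ 37 = 8a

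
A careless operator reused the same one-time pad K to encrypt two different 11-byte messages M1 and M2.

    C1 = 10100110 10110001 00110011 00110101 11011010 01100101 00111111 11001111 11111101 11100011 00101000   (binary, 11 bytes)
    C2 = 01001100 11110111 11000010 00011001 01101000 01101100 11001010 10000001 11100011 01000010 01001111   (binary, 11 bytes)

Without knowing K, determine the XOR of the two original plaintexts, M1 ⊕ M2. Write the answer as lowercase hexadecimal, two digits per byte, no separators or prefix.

ea46f12cb209f54e1ea167

C1 ⊕ C2 = (M1 ⊕ K) ⊕ (M2 ⊕ K) = M1 ⊕ M2 — the shared key cancels under XOR.
byte 0: a6 ^ 4c = ea
byte 1: b1 ^ f7 = 46
byte 2: 33 ^ c2 = f1
byte 3: 35 ^ 19 = 2c
byte 4: da ^ 68 = b2
byte 5: 65 ^ 6c = 09
byte 6: 3f ^ ca = f5
byte 7: cf ^ 81 = 4e
byte 8: fd ^ e3 = 1e
byte 9: e3 ^ 42 = a1
byte 10: 28 ^ 4f = 67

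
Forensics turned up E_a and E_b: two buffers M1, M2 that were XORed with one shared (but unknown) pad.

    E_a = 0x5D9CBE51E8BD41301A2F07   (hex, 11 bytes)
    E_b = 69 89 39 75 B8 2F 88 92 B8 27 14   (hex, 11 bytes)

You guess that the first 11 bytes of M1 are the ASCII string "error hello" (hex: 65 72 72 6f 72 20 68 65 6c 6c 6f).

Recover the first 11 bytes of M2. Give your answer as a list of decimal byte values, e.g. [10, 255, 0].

First, E_a ⊕ E_b = (M1 ⊕ K) ⊕ (M2 ⊕ K) = M1 ⊕ M2, so the key drops out. Then M2 = (M1 ⊕ M2) ⊕ M1 over the first 11 bytes.
byte 0: (5d XOR 69) XOR 65 = 34 XOR 65 = 51
byte 1: (9c XOR 89) XOR 72 = 15 XOR 72 = 67
byte 2: (be XOR 39) XOR 72 = 87 XOR 72 = f5
byte 3: (51 XOR 75) XOR 6f = 24 XOR 6f = 4b
byte 4: (e8 XOR b8) XOR 72 = 50 XOR 72 = 22
byte 5: (bd XOR 2f) XOR 20 = 92 XOR 20 = b2
byte 6: (41 XOR 88) XOR 68 = c9 XOR 68 = a1
byte 7: (30 XOR 92) XOR 65 = a2 XOR 65 = c7
byte 8: (1a XOR b8) XOR 6c = a2 XOR 6c = ce
byte 9: (2f XOR 27) XOR 6c = 08 XOR 6c = 64
byte 10: (07 XOR 14) XOR 6f = 13 XOR 6f = 7c

[81, 103, 245, 75, 34, 178, 161, 199, 206, 100, 124]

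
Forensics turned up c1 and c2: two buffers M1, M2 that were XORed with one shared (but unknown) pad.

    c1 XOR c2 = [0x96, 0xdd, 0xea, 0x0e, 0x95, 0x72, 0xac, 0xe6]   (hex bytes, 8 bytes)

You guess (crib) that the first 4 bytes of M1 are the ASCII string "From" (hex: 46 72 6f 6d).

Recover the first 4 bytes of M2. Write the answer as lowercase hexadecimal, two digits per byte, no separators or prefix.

d0af8563

Since c1 ⊕ c2 = M1 ⊕ M2, XORing with the guessed M1 bytes yields the corresponding M2 bytes: M2 = (c1 ⊕ c2) ⊕ M1.
10010110 ⊕ 01000110 = 11010000
11011101 ⊕ 01110010 = 10101111
11101010 ⊕ 01101111 = 10000101
00001110 ⊕ 01101101 = 01100011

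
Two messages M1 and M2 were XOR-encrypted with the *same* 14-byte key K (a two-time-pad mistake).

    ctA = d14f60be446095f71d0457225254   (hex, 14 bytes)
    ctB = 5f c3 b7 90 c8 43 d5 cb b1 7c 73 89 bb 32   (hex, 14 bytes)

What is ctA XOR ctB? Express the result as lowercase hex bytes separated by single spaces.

8e 8c d7 2e 8c 23 40 3c ac 78 24 ab e9 66

ctA ⊕ ctB = (M1 ⊕ K) ⊕ (M2 ⊕ K) = M1 ⊕ M2 — the shared key cancels under XOR.
209 ⊕  95 = 142
 79 ⊕ 195 = 140
 96 ⊕ 183 = 215
190 ⊕ 144 =  46
 68 ⊕ 200 = 140
 96 ⊕  67 =  35
149 ⊕ 213 =  64
247 ⊕ 203 =  60
 29 ⊕ 177 = 172
  4 ⊕ 124 = 120
 87 ⊕ 115 =  36
 34 ⊕ 137 = 171
 82 ⊕ 187 = 233
 84 ⊕  50 = 102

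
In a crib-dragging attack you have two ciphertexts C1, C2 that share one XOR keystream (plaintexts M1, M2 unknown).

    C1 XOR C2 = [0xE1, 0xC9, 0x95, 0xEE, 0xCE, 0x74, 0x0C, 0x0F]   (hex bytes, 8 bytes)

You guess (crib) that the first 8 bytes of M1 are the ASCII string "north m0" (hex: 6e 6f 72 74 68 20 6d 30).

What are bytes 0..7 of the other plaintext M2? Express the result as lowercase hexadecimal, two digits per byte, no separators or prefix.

Since C1 ⊕ C2 = M1 ⊕ M2, XORing with the guessed M1 bytes yields the corresponding M2 bytes: M2 = (C1 ⊕ C2) ⊕ M1.
byte 0: e1 ^ 6e = 8f
byte 1: c9 ^ 6f = a6
byte 2: 95 ^ 72 = e7
byte 3: ee ^ 74 = 9a
byte 4: ce ^ 68 = a6
byte 5: 74 ^ 20 = 54
byte 6: 0c ^ 6d = 61
byte 7: 0f ^ 30 = 3f

8fa6e79aa654613f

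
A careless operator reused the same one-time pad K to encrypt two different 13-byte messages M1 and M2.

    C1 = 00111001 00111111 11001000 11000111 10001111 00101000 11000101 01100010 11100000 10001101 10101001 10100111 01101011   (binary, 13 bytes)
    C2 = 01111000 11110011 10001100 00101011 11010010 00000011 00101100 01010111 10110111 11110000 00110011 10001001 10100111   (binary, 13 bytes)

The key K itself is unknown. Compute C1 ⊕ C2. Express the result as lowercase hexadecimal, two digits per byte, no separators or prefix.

41cc44ec5d2be935577d9a2ecc

C1 ⊕ C2 = (M1 ⊕ K) ⊕ (M2 ⊕ K) = M1 ⊕ M2 — the shared key cancels under XOR.
39 XOR 78 = 41
3f XOR f3 = cc
c8 XOR 8c = 44
c7 XOR 2b = ec
8f XOR d2 = 5d
28 XOR 03 = 2b
c5 XOR 2c = e9
62 XOR 57 = 35
e0 XOR b7 = 57
8d XOR f0 = 7d
a9 XOR 33 = 9a
a7 XOR 89 = 2e
6b XOR a7 = cc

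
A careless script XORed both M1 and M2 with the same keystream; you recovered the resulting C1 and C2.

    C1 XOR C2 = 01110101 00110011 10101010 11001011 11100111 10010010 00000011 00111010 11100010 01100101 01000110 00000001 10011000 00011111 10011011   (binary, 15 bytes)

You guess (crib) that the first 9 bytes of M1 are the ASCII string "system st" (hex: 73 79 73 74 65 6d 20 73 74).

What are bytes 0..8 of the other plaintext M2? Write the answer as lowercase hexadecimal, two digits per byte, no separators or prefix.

064ad9bf82ff234996

Since C1 ⊕ C2 = M1 ⊕ M2, XORing with the guessed M1 bytes yields the corresponding M2 bytes: M2 = (C1 ⊕ C2) ⊕ M1.
75 XOR 73 = 06
33 XOR 79 = 4a
aa XOR 73 = d9
cb XOR 74 = bf
e7 XOR 65 = 82
92 XOR 6d = ff
03 XOR 20 = 23
3a XOR 73 = 49
e2 XOR 74 = 96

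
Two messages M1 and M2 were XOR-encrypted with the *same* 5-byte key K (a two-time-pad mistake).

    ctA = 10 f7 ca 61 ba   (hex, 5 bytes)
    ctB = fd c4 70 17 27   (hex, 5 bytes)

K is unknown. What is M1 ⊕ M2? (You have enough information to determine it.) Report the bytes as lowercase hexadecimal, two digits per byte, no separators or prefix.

ed33ba769d

ctA ⊕ ctB = (M1 ⊕ K) ⊕ (M2 ⊕ K) = M1 ⊕ M2 — the shared key cancels under XOR.
 16 xor 253 = 237
247 xor 196 =  51
202 xor 112 = 186
 97 xor  23 = 118
186 xor  39 = 157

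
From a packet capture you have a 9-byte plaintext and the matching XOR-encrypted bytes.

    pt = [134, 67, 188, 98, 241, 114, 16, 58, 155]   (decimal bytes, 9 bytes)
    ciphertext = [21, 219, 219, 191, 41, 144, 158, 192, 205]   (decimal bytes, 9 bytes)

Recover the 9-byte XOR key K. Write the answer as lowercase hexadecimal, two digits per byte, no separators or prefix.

Since ciphertext = pt ⊕ K, XORing both sides with pt gives K = pt ⊕ ciphertext.
byte 0: 10000110 xor 00010101 = 10010011
byte 1: 01000011 xor 11011011 = 10011000
byte 2: 10111100 xor 11011011 = 01100111
byte 3: 01100010 xor 10111111 = 11011101
byte 4: 11110001 xor 00101001 = 11011000
byte 5: 01110010 xor 10010000 = 11100010
byte 6: 00010000 xor 10011110 = 10001110
byte 7: 00111010 xor 11000000 = 11111010
byte 8: 10011011 xor 11001101 = 01010110

939867ddd8e28efa56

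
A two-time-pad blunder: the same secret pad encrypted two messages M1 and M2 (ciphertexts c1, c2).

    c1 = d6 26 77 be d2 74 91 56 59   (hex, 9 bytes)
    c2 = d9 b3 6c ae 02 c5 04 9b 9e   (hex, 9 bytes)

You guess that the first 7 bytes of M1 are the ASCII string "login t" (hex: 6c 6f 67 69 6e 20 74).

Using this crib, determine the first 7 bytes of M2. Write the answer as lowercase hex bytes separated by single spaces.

First, c1 ⊕ c2 = (M1 ⊕ K) ⊕ (M2 ⊕ K) = M1 ⊕ M2, so the key drops out. Then M2 = (M1 ⊕ M2) ⊕ M1 over the first 7 bytes.
byte 0: (d6 ^ d9) ^ 6c = 0f ^ 6c = 63
byte 1: (26 ^ b3) ^ 6f = 95 ^ 6f = fa
byte 2: (77 ^ 6c) ^ 67 = 1b ^ 67 = 7c
byte 3: (be ^ ae) ^ 69 = 10 ^ 69 = 79
byte 4: (d2 ^ 02) ^ 6e = d0 ^ 6e = be
byte 5: (74 ^ c5) ^ 20 = b1 ^ 20 = 91
byte 6: (91 ^ 04) ^ 74 = 95 ^ 74 = e1

63 fa 7c 79 be 91 e1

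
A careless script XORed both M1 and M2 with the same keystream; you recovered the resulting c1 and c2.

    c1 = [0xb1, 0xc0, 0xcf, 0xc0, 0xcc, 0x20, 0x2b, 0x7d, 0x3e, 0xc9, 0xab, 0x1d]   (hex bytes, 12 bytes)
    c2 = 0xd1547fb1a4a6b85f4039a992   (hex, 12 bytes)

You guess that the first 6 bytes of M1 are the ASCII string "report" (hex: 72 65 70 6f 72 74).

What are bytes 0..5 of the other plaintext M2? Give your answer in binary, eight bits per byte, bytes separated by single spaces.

00010010 11110001 11000000 00011110 00011010 11110010

First, c1 ⊕ c2 = (M1 ⊕ K) ⊕ (M2 ⊕ K) = M1 ⊕ M2, so the key drops out. Then M2 = (M1 ⊕ M2) ⊕ M1 over the first 6 bytes.
byte 0: (b1 ⊕ d1) ⊕ 72 = 60 ⊕ 72 = 12
byte 1: (c0 ⊕ 54) ⊕ 65 = 94 ⊕ 65 = f1
byte 2: (cf ⊕ 7f) ⊕ 70 = b0 ⊕ 70 = c0
byte 3: (c0 ⊕ b1) ⊕ 6f = 71 ⊕ 6f = 1e
byte 4: (cc ⊕ a4) ⊕ 72 = 68 ⊕ 72 = 1a
byte 5: (20 ⊕ a6) ⊕ 74 = 86 ⊕ 74 = f2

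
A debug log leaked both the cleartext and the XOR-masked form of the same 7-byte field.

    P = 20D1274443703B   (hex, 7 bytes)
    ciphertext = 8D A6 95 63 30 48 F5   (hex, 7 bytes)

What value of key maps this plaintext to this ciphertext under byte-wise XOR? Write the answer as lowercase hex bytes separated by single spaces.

ad 77 b2 27 73 38 ce

Since ciphertext = P ⊕ key, XORing both sides with P gives key = P ⊕ ciphertext.
20 ^ 8d = ad
d1 ^ a6 = 77
27 ^ 95 = b2
44 ^ 63 = 27
43 ^ 30 = 73
70 ^ 48 = 38
3b ^ f5 = ce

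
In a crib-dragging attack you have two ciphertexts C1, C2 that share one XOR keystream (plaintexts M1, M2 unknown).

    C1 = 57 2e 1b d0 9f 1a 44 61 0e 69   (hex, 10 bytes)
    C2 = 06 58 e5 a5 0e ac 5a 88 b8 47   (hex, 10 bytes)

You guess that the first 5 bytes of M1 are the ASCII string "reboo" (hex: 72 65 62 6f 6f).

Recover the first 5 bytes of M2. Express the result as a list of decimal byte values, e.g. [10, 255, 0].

First, C1 ⊕ C2 = (M1 ⊕ K) ⊕ (M2 ⊕ K) = M1 ⊕ M2, so the key drops out. Then M2 = (M1 ⊕ M2) ⊕ M1 over the first 5 bytes.
byte 0: (57 xor 06) xor 72 = 51 xor 72 = 23
byte 1: (2e xor 58) xor 65 = 76 xor 65 = 13
byte 2: (1b xor e5) xor 62 = fe xor 62 = 9c
byte 3: (d0 xor a5) xor 6f = 75 xor 6f = 1a
byte 4: (9f xor 0e) xor 6f = 91 xor 6f = fe

[35, 19, 156, 26, 254]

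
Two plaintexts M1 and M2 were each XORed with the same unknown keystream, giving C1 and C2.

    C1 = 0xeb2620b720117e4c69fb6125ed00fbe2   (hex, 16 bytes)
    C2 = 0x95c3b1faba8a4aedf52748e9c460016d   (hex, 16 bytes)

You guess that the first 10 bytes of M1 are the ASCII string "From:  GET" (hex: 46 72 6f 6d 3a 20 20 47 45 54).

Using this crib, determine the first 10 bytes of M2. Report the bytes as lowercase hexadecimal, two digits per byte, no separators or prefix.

3897fe20a0bb14e6d988

First, C1 ⊕ C2 = (M1 ⊕ K) ⊕ (M2 ⊕ K) = M1 ⊕ M2, so the key drops out. Then M2 = (M1 ⊕ M2) ⊕ M1 over the first 10 bytes.
byte 0: (eb xor 95) xor 46 = 7e xor 46 = 38
byte 1: (26 xor c3) xor 72 = e5 xor 72 = 97
byte 2: (20 xor b1) xor 6f = 91 xor 6f = fe
byte 3: (b7 xor fa) xor 6d = 4d xor 6d = 20
byte 4: (20 xor ba) xor 3a = 9a xor 3a = a0
byte 5: (11 xor 8a) xor 20 = 9b xor 20 = bb
byte 6: (7e xor 4a) xor 20 = 34 xor 20 = 14
byte 7: (4c xor ed) xor 47 = a1 xor 47 = e6
byte 8: (69 xor f5) xor 45 = 9c xor 45 = d9
byte 9: (fb xor 27) xor 54 = dc xor 54 = 88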